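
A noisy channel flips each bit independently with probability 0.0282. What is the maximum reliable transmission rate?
0.8147 bits

For a binary symmetric channel (BSC) with error probability p:
Capacity C = 1 - H(p) bits per symbol

where H(p) = -p log₂(p) - (1-p) log₂(1-p) is the binary entropy function.

H(0.0282) = 0.1853 bits
C = 1 - 0.1853 = 0.8147 bits per symbol

This means we can reliably transmit up to 0.8147 bits of information per channel use.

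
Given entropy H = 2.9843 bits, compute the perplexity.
7.9134

Perplexity is 2^H (or exp(H) for natural log).

H = 2.9843 bits
Perplexity = 2^2.9843 = 7.9134

Interpretation: The model's uncertainty is equivalent to choosing uniformly among 7.9 options.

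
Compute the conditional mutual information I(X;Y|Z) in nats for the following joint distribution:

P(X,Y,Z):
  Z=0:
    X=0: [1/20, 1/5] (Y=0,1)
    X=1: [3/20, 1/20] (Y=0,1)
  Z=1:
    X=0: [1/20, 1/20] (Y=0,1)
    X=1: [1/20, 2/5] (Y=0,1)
0.1061 nats

Conditional mutual information: I(X;Y|Z) = H(X|Z) + H(Y|Z) - H(X,Y|Z)

H(Z) = 0.6881
H(X,Z) = 1.2580 → H(X|Z) = 0.5699
H(Y,Z) = 1.2580 → H(Y|Z) = 0.5699
H(X,Y,Z) = 1.7219 → H(X,Y|Z) = 1.0338

I(X;Y|Z) = 0.5699 + 0.5699 - 1.0338 = 0.1061 nats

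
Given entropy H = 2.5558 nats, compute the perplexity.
12.8816

Perplexity is e^H (or exp(H) for natural log).

H = 2.5558 nats
Perplexity = e^2.5558 = 12.8816

Interpretation: The model's uncertainty is equivalent to choosing uniformly among 12.9 options.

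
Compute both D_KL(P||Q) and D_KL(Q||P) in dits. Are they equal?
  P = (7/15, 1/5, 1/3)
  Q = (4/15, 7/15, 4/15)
D_KL(P||Q) = 0.0721, D_KL(Q||P) = 0.0811

KL divergence is not symmetric: D_KL(P||Q) ≠ D_KL(Q||P) in general.

D_KL(P||Q) = 0.0721 dits
D_KL(Q||P) = 0.0811 dits

No, they are not equal!

This asymmetry is why KL divergence is not a true distance metric.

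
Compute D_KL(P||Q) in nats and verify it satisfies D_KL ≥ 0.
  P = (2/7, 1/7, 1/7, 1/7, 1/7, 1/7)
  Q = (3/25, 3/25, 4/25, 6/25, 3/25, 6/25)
0.1333 nats

KL divergence satisfies the Gibbs inequality: D_KL(P||Q) ≥ 0 for all distributions P, Q.

D_KL(P||Q) = Σ p(x) log(p(x)/q(x))
Term by term:
  x=0: 2/7 × log_e[(2/7)/(3/25)] = 0.2479
  x=1: 1/7 × log_e[(1/7)/(3/25)] = 0.0249
  x=2: 1/7 × log_e[(1/7)/(4/25)] = -0.0162
  x=3: 1/7 × log_e[(1/7)/(6/25)] = -0.0741
  x=4: 1/7 × log_e[(1/7)/(3/25)] = 0.0249
  x=5: 1/7 × log_e[(1/7)/(6/25)] = -0.0741
D_KL(P||Q) = 0.1333 nats

D_KL(P||Q) = 0.1333 ≥ 0 ✓

This non-negativity is a fundamental property: relative entropy cannot be negative because it measures how different Q is from P.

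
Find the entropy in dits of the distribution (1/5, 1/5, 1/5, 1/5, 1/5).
0.6990 dits

Shannon entropy is H(X) = -Σ p(x) log p(x).

For P = (1/5, 1/5, 1/5, 1/5, 1/5):
H = -1/5 × log_10(1/5) -1/5 × log_10(1/5) -1/5 × log_10(1/5) -1/5 × log_10(1/5) -1/5 × log_10(1/5)
H = 0.6990 dits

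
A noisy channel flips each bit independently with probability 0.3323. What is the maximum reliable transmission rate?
0.0827 bits

For a binary symmetric channel (BSC) with error probability p:
Capacity C = 1 - H(p) bits per symbol

where H(p) = -p log₂(p) - (1-p) log₂(1-p) is the binary entropy function.

H(0.3323) = 0.9173 bits
C = 1 - 0.9173 = 0.0827 bits per symbol

This means we can reliably transmit up to 0.0827 bits of information per channel use.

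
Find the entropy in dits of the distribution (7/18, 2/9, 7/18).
0.4642 dits

Shannon entropy is H(X) = -Σ p(x) log p(x).

For P = (7/18, 2/9, 7/18):
H = -7/18 × log_10(7/18) -2/9 × log_10(2/9) -7/18 × log_10(7/18)
H = 0.4642 dits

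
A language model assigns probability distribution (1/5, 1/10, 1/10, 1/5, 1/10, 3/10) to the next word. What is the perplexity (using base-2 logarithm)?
5.4507

Perplexity is 2^H (or exp(H) for natural log).

First, H = -Σ p log p = 2.4464 bits
Perplexity = 2^2.4464 = 5.4507

Interpretation: The model's uncertainty is equivalent to choosing uniformly among 5.5 options.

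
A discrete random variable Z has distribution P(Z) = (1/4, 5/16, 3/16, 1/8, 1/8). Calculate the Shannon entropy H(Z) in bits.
2.2272 bits

Shannon entropy is H(X) = -Σ p(x) log p(x).

For P = (1/4, 5/16, 3/16, 1/8, 1/8):
H = -1/4 × log_2(1/4) -5/16 × log_2(5/16) -3/16 × log_2(3/16) -1/8 × log_2(1/8) -1/8 × log_2(1/8)
H = 2.2272 bits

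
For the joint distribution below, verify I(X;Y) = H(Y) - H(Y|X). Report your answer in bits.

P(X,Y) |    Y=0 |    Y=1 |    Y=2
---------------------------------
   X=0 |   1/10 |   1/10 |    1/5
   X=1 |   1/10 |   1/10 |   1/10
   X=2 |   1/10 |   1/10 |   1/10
I(X;Y) = 0.0200 bits

Mutual information has multiple equivalent forms:
- I(X;Y) = H(X) - H(X|Y)
- I(X;Y) = H(Y) - H(Y|X)
- I(X;Y) = H(X) + H(Y) - H(X,Y)

Computing all quantities:
H(X) = 1.5710, H(Y) = 1.5710, H(X,Y) = 3.1219
H(X|Y) = 1.5510, H(Y|X) = 1.5510

Verification:
H(X) - H(X|Y) = 1.5710 - 1.5510 = 0.0200
H(Y) - H(Y|X) = 1.5710 - 1.5510 = 0.0200
H(X) + H(Y) - H(X,Y) = 1.5710 + 1.5710 - 3.1219 = 0.0200

All forms give I(X;Y) = 0.0200 bits. ✓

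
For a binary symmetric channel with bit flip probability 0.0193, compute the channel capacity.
0.8625 bits

For a binary symmetric channel (BSC) with error probability p:
Capacity C = 1 - H(p) bits per symbol

where H(p) = -p log₂(p) - (1-p) log₂(1-p) is the binary entropy function.

H(0.0193) = 0.1375 bits
C = 1 - 0.1375 = 0.8625 bits per symbol

This means we can reliably transmit up to 0.8625 bits of information per channel use.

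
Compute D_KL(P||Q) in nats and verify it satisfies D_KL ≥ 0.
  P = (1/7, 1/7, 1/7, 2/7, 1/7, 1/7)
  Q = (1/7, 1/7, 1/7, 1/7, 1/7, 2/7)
0.0990 nats

KL divergence satisfies the Gibbs inequality: D_KL(P||Q) ≥ 0 for all distributions P, Q.

D_KL(P||Q) = Σ p(x) log(p(x)/q(x))
Term by term:
  x=0: 1/7 × log_e[(1/7)/(1/7)] = 0.0000
  x=1: 1/7 × log_e[(1/7)/(1/7)] = 0.0000
  x=2: 1/7 × log_e[(1/7)/(1/7)] = 0.0000
  x=3: 2/7 × log_e[(2/7)/(1/7)] = 0.1980
  x=4: 1/7 × log_e[(1/7)/(1/7)] = 0.0000
  x=5: 1/7 × log_e[(1/7)/(2/7)] = -0.0990
D_KL(P||Q) = 0.0990 nats

D_KL(P||Q) = 0.0990 ≥ 0 ✓

This non-negativity is a fundamental property: relative entropy cannot be negative because it measures how different Q is from P.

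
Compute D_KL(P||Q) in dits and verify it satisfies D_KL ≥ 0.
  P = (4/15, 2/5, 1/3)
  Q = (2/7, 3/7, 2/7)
0.0023 dits

KL divergence satisfies the Gibbs inequality: D_KL(P||Q) ≥ 0 for all distributions P, Q.

D_KL(P||Q) = Σ p(x) log(p(x)/q(x))
Term by term:
  x=0: 4/15 × log_10[(4/15)/(2/7)] = -0.0080
  x=1: 2/5 × log_10[(2/5)/(3/7)] = -0.0120
  x=2: 1/3 × log_10[(1/3)/(2/7)] = 0.0223
D_KL(P||Q) = 0.0023 dits

D_KL(P||Q) = 0.0023 ≥ 0 ✓

This non-negativity is a fundamental property: relative entropy cannot be negative because it measures how different Q is from P.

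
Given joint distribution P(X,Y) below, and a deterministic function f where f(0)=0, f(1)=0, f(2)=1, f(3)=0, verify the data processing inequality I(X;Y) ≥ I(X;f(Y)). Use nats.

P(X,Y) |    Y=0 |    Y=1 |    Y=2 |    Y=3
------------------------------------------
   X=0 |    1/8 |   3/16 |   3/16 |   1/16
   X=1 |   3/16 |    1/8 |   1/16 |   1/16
I(X;Y) = 0.0375, I(X;f(Y)) = 0.0249, inequality holds: 0.0375 ≥ 0.0249

Data Processing Inequality: For any Markov chain X → Y → Z, we have I(X;Y) ≥ I(X;Z).

Here Z = f(Y) is a deterministic function of Y, forming X → Y → Z.

Original I(X;Y) = 0.0375 nats

After applying f:
P(X,Z) where Z=f(Y):
- P(X,Z=0) = P(X,Y=0) + P(X,Y=1) + P(X,Y=3)
- P(X,Z=1) = P(X,Y=2)

I(X;Z) = I(X;f(Y)) = 0.0249 nats

Verification: 0.0375 ≥ 0.0249 ✓

Information cannot be created by processing; the function f can only lose information about X.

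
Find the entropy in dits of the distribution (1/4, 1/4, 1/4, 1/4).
0.6021 dits

Shannon entropy is H(X) = -Σ p(x) log p(x).

For P = (1/4, 1/4, 1/4, 1/4):
H = -1/4 × log_10(1/4) -1/4 × log_10(1/4) -1/4 × log_10(1/4) -1/4 × log_10(1/4)
H = 0.6021 dits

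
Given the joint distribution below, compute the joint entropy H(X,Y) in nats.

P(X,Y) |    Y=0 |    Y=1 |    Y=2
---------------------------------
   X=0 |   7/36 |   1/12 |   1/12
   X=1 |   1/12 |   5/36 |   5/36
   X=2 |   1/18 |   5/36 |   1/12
2.1298 nats

Joint entropy is H(X,Y) = -Σ_{x,y} p(x,y) log p(x,y).

Summing over all non-zero entries:
H(X,Y) = -[7/36·log_e(7/36) + 1/12·log_e(1/12) + 1/12·log_e(1/12) + 1/12·log_e(1/12) + 5/36·log_e(5/36) + 5/36·log_e(5/36) + 1/18·log_e(1/18) + 5/36·log_e(5/36) + 1/12·log_e(1/12)]
H(X,Y) = 2.1298 nats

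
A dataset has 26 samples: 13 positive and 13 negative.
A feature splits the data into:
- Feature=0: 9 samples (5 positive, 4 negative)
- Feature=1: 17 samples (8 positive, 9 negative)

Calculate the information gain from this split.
0.0047 bits

Information Gain = H(Y) - H(Y|Feature)

Before split:
P(positive) = 13/26 = 0.5000
H(Y) = 1.0000 bits

After split:
Feature=0: H = 0.9911 bits (weight = 9/26)
Feature=1: H = 0.9975 bits (weight = 17/26)
H(Y|Feature) = (9/26)×0.9911 + (17/26)×0.9975 = 0.9953 bits

Information Gain = 1.0000 - 0.9953 = 0.0047 bits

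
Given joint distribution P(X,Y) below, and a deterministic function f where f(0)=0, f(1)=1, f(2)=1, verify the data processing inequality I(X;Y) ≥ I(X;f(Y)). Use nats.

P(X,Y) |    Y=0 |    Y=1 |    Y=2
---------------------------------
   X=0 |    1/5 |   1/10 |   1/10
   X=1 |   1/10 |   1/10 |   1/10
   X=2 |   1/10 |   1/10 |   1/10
I(X;Y) = 0.0138, I(X;f(Y)) = 0.0138, inequality holds: 0.0138 ≥ 0.0138

Data Processing Inequality: For any Markov chain X → Y → Z, we have I(X;Y) ≥ I(X;Z).

Here Z = f(Y) is a deterministic function of Y, forming X → Y → Z.

Original I(X;Y) = 0.0138 nats

After applying f:
P(X,Z) where Z=f(Y):
- P(X,Z=0) = P(X,Y=0)
- P(X,Z=1) = P(X,Y=1) + P(X,Y=2)

I(X;Z) = I(X;f(Y)) = 0.0138 nats

Verification: 0.0138 ≥ 0.0138 ✓

Information cannot be created by processing; the function f can only lose information about X.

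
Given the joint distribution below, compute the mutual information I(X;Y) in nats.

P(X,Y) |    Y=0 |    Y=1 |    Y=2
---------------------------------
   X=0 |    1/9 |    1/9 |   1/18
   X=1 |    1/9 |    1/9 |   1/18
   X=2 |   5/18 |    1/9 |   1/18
0.0252 nats

Mutual information: I(X;Y) = H(X) + H(Y) - H(X,Y)

Marginals:
P(X) = (5/18, 5/18, 4/9), H(X) = 1.0720 nats
P(Y) = (1/2, 1/3, 1/6), H(Y) = 1.0114 nats

Joint entropy: H(X,Y) = 2.0582 nats

I(X;Y) = 1.0720 + 1.0114 - 2.0582 = 0.0252 nats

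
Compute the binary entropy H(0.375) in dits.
0.2873 dits

The binary entropy function is:
H(p) = -p log(p) - (1-p) log(1-p)

H(0.375) = -0.375 × log_10(0.375) - 0.625 × log_10(0.625)
H(0.375) = 0.2873 dits

Note: Binary entropy is maximized at p=0.5 (H=1 bit) and minimized at p=0 or p=1 (H=0).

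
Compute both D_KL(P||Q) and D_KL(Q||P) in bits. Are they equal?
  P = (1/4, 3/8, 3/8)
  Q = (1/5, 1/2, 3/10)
D_KL(P||Q) = 0.0456, D_KL(Q||P) = 0.0466

KL divergence is not symmetric: D_KL(P||Q) ≠ D_KL(Q||P) in general.

D_KL(P||Q) = 0.0456 bits
D_KL(Q||P) = 0.0466 bits

No, they are not equal!

This asymmetry is why KL divergence is not a true distance metric.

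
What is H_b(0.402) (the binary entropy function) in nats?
0.6738 nats

The binary entropy function is:
H(p) = -p log(p) - (1-p) log(1-p)

H(0.402) = -0.402 × log_e(0.402) - 0.598 × log_e(0.598)
H(0.402) = 0.6738 nats

Note: Binary entropy is maximized at p=0.5 (H=1 bit) and minimized at p=0 or p=1 (H=0).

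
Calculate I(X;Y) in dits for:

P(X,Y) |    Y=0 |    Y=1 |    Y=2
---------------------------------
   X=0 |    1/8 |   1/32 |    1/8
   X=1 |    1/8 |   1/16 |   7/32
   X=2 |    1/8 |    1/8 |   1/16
0.0284 dits

Mutual information: I(X;Y) = H(X) + H(Y) - H(X,Y)

Marginals:
P(X) = (9/32, 13/32, 5/16), H(X) = 0.4717 dits
P(Y) = (3/8, 7/32, 13/32), H(Y) = 0.4631 dits

Joint entropy: H(X,Y) = 0.9064 dits

I(X;Y) = 0.4717 + 0.4631 - 0.9064 = 0.0284 dits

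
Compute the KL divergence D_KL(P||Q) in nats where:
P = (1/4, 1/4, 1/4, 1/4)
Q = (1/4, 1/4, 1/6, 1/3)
0.0294 nats

KL divergence: D_KL(P||Q) = Σ p(x) log(p(x)/q(x))

Computing term by term:
  x=0: 1/4 × log_e[(1/4)/(1/4)] = 1/4 × 0.0000 = 0.0000
  x=1: 1/4 × log_e[(1/4)/(1/4)] = 1/4 × 0.0000 = 0.0000
  x=2: 1/4 × log_e[(1/4)/(1/6)] = 1/4 × 0.4055 = 0.1014
  x=3: 1/4 × log_e[(1/4)/(1/3)] = 1/4 × -0.2877 = -0.0719

D_KL(P||Q) = 0.0294 nats

Note: KL divergence is always non-negative and equals 0 iff P = Q.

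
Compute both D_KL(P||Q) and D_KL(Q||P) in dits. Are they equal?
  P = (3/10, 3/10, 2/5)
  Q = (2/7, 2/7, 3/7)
D_KL(P||Q) = 0.0007, D_KL(Q||P) = 0.0007

KL divergence is not symmetric: D_KL(P||Q) ≠ D_KL(Q||P) in general.

D_KL(P||Q) = 0.0007 dits
D_KL(Q||P) = 0.0007 dits

In this case they happen to be equal (to 4 decimal places).

This asymmetry is why KL divergence is not a true distance metric.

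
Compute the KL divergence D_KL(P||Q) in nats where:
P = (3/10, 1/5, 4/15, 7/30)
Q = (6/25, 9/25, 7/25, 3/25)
0.0915 nats

KL divergence: D_KL(P||Q) = Σ p(x) log(p(x)/q(x))

Computing term by term:
  x=0: 3/10 × log_e[(3/10)/(6/25)] = 3/10 × 0.2231 = 0.0669
  x=1: 1/5 × log_e[(1/5)/(9/25)] = 1/5 × -0.5878 = -0.1176
  x=2: 4/15 × log_e[(4/15)/(7/25)] = 4/15 × -0.0488 = -0.0130
  x=3: 7/30 × log_e[(7/30)/(3/25)] = 7/30 × 0.6650 = 0.1552

D_KL(P||Q) = 0.0915 nats

Note: KL divergence is always non-negative and equals 0 iff P = Q.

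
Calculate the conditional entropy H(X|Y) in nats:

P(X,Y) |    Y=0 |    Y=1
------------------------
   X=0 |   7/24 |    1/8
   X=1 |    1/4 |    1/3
0.6424 nats

Using the chain rule: H(X|Y) = H(X,Y) - H(Y)

First, compute H(X,Y) = 1.3321 nats

Marginal P(Y) = (13/24, 11/24)
H(Y) = 0.6897 nats

H(X|Y) = H(X,Y) - H(Y) = 1.3321 - 0.6897 = 0.6424 nats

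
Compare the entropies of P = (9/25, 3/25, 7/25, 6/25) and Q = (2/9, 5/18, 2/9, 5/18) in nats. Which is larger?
Q

Computing entropies in nats:
H(P) = 1.3212
H(Q) = 1.3801

Distribution Q has higher entropy.

Intuition: The distribution closer to uniform (more spread out) has higher entropy.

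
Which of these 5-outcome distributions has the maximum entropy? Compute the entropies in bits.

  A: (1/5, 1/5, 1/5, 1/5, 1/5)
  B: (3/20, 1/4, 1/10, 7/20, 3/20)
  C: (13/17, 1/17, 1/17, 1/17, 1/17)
A

For a discrete distribution over n outcomes, entropy is maximized by the uniform distribution.

Computing entropies:
H(A) = 2.3219 bits
H(B) = 2.1834 bits
H(C) = 1.2577 bits

The uniform distribution (where all probabilities equal 1/5) achieves the maximum entropy of log_2(5) = 2.3219 bits.

Distribution A has the highest entropy.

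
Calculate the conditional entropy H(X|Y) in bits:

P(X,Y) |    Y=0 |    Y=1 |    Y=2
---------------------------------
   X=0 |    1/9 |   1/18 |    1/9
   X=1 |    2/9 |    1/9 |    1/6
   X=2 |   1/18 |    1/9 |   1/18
1.4453 bits

Using the chain rule: H(X|Y) = H(X,Y) - H(Y)

First, compute H(X,Y) = 3.0169 bits

Marginal P(Y) = (7/18, 5/18, 1/3)
H(Y) = 1.5715 bits

H(X|Y) = H(X,Y) - H(Y) = 3.0169 - 1.5715 = 1.4453 bits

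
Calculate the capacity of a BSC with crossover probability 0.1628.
0.3590 bits

For a binary symmetric channel (BSC) with error probability p:
Capacity C = 1 - H(p) bits per symbol

where H(p) = -p log₂(p) - (1-p) log₂(1-p) is the binary entropy function.

H(0.1628) = 0.6410 bits
C = 1 - 0.6410 = 0.3590 bits per symbol

This means we can reliably transmit up to 0.3590 bits of information per channel use.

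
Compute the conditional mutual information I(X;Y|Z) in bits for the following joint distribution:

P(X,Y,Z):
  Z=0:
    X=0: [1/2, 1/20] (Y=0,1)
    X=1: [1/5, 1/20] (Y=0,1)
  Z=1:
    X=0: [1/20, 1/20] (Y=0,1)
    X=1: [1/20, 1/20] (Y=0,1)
0.0126 bits

Conditional mutual information: I(X;Y|Z) = H(X|Z) + H(Y|Z) - H(X,Y|Z)

H(Z) = 0.7219
H(X,Z) = 1.6388 → H(X|Z) = 0.9168
H(Y,Z) = 1.3568 → H(Y|Z) = 0.6349
H(X,Y,Z) = 2.2610 → H(X,Y|Z) = 1.5390

I(X;Y|Z) = 0.9168 + 0.6349 - 1.5390 = 0.0126 bits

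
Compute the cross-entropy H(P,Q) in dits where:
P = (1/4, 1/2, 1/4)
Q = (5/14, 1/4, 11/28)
0.5143 dits

Cross-entropy: H(P,Q) = -Σ p(x) log q(x)

Alternatively: H(P,Q) = H(P) + D_KL(P||Q)
H(P) = 0.4515 dits
D_KL(P||Q) = 0.0627 dits

H(P,Q) = 0.4515 + 0.0627 = 0.5143 dits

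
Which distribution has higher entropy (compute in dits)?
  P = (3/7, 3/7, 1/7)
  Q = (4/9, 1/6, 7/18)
Q

Computing entropies in dits:
H(P) = 0.4361
H(Q) = 0.4457

Distribution Q has higher entropy.

Intuition: The distribution closer to uniform (more spread out) has higher entropy.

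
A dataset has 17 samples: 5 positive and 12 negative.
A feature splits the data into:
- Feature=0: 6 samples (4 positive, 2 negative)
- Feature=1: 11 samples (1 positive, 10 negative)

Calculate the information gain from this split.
0.2655 bits

Information Gain = H(Y) - H(Y|Feature)

Before split:
P(positive) = 5/17 = 0.2941
H(Y) = 0.8740 bits

After split:
Feature=0: H = 0.9183 bits (weight = 6/17)
Feature=1: H = 0.4395 bits (weight = 11/17)
H(Y|Feature) = (6/17)×0.9183 + (11/17)×0.4395 = 0.6085 bits

Information Gain = 0.8740 - 0.6085 = 0.2655 bits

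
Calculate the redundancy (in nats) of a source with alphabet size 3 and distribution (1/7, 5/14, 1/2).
0.1063 nats

Redundancy measures how far a source is from maximum entropy:
R = H_max - H(X)

Maximum entropy for 3 symbols: H_max = log_e(3) = 1.0986 nats
Actual entropy: H(X) = 0.9923 nats
Redundancy: R = 1.0986 - 0.9923 = 0.1063 nats

This redundancy represents potential for compression: the source could be compressed by 0.1063 nats per symbol.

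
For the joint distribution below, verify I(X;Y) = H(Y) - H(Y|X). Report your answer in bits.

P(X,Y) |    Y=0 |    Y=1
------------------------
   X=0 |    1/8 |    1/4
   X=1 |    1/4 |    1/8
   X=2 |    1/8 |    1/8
I(X;Y) = 0.0613 bits

Mutual information has multiple equivalent forms:
- I(X;Y) = H(X) - H(X|Y)
- I(X;Y) = H(Y) - H(Y|X)
- I(X;Y) = H(X) + H(Y) - H(X,Y)

Computing all quantities:
H(X) = 1.5613, H(Y) = 1.0000, H(X,Y) = 2.5000
H(X|Y) = 1.5000, H(Y|X) = 0.9387

Verification:
H(X) - H(X|Y) = 1.5613 - 1.5000 = 0.0613
H(Y) - H(Y|X) = 1.0000 - 0.9387 = 0.0613
H(X) + H(Y) - H(X,Y) = 1.5613 + 1.0000 - 2.5000 = 0.0613

All forms give I(X;Y) = 0.0613 bits. ✓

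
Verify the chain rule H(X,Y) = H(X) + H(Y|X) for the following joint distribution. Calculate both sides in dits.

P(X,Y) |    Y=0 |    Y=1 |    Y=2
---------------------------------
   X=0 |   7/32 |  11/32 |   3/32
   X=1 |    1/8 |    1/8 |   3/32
H(X,Y) = 0.7223, H(X) = 0.2795, H(Y|X) = 0.4429 (all in dits)

Chain rule: H(X,Y) = H(X) + H(Y|X)

Left side — joint entropy directly:
H(X,Y) = -Σ p(x,y) log p(x,y) = 0.7223 dits

Right side — compute H(Y|X) from the conditional distributions:
P(X) = (21/32, 11/32), so H(X) = 0.2795 dits
H(Y|X) = Σ_x P(X=x) · H(Y|X=x):
  P(Y|X=0) = (1/3, 11/21, 1/7), H(Y|X=0) = 0.4269, weight P(X=0) = 21/32
  P(Y|X=1) = (4/11, 4/11, 3/11), H(Y|X=1) = 0.4734, weight P(X=1) = 11/32
H(Y|X) = 0.4429 dits

H(X) + H(Y|X) = 0.2795 + 0.4429 = 0.7223 dits

Both sides equal 0.7223 dits. ✓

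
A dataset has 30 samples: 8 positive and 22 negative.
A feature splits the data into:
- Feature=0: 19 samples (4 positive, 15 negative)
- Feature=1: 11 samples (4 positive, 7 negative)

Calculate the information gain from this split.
0.0197 bits

Information Gain = H(Y) - H(Y|Feature)

Before split:
P(positive) = 8/30 = 0.2667
H(Y) = 0.8366 bits

After split:
Feature=0: H = 0.7425 bits (weight = 19/30)
Feature=1: H = 0.9457 bits (weight = 11/30)
H(Y|Feature) = (19/30)×0.7425 + (11/30)×0.9457 = 0.8170 bits

Information Gain = 0.8366 - 0.8170 = 0.0197 bits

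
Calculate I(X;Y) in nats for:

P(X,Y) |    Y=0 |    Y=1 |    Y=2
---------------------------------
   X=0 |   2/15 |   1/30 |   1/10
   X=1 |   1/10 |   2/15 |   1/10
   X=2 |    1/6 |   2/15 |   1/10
0.0351 nats

Mutual information: I(X;Y) = H(X) + H(Y) - H(X,Y)

Marginals:
P(X) = (4/15, 1/3, 2/5), H(X) = 1.0852 nats
P(Y) = (2/5, 3/10, 3/10), H(Y) = 1.0889 nats

Joint entropy: H(X,Y) = 2.1390 nats

I(X;Y) = 1.0852 + 1.0889 - 2.1390 = 0.0351 nats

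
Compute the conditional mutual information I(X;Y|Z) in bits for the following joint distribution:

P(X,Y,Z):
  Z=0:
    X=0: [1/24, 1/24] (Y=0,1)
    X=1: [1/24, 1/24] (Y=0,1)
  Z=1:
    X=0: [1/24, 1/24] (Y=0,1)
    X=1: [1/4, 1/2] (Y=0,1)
0.0063 bits

Conditional mutual information: I(X;Y|Z) = H(X|Z) + H(Y|Z) - H(X,Y|Z)

H(Z) = 0.6500
H(X,Z) = 1.2075 → H(X|Z) = 0.5575
H(Y,Z) = 1.5951 → H(Y|Z) = 0.9451
H(X,Y,Z) = 2.1462 → H(X,Y|Z) = 1.4962

I(X;Y|Z) = 0.5575 + 0.9451 - 1.4962 = 0.0063 bits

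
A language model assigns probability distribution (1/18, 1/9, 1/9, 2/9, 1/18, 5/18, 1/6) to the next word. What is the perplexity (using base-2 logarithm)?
6.0382

Perplexity is 2^H (or exp(H) for natural log).

First, H = -Σ p log p = 2.5941 bits
Perplexity = 2^2.5941 = 6.0382

Interpretation: The model's uncertainty is equivalent to choosing uniformly among 6.0 options.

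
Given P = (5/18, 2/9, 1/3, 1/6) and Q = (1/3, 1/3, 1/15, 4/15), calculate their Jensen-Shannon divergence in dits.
0.0266 dits

Jensen-Shannon divergence is:
JSD(P||Q) = 0.5 × D_KL(P||M) + 0.5 × D_KL(Q||M)
where M = 0.5 × (P + Q) is the mixture distribution.

M = 0.5 × (5/18, 2/9, 1/3, 1/6) + 0.5 × (1/3, 1/3, 1/15, 4/15) = (11/36, 5/18, 1/5, 0.216667)

D_KL(P||M) = 0.0219 dits
D_KL(Q||M) = 0.0312 dits

JSD(P||Q) = 0.5 × 0.0219 + 0.5 × 0.0312 = 0.0266 dits

Unlike KL divergence, JSD is symmetric and bounded: 0 ≤ JSD ≤ log(2).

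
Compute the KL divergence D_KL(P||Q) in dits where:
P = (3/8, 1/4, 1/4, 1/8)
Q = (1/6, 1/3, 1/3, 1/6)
0.0540 dits

KL divergence: D_KL(P||Q) = Σ p(x) log(p(x)/q(x))

Computing term by term:
  x=0: 3/8 × log_10[(3/8)/(1/6)] = 3/8 × 0.3522 = 0.1321
  x=1: 1/4 × log_10[(1/4)/(1/3)] = 1/4 × -0.1249 = -0.0312
  x=2: 1/4 × log_10[(1/4)/(1/3)] = 1/4 × -0.1249 = -0.0312
  x=3: 1/8 × log_10[(1/8)/(1/6)] = 1/8 × -0.1249 = -0.0156

D_KL(P||Q) = 0.0540 dits

Note: KL divergence is always non-negative and equals 0 iff P = Q.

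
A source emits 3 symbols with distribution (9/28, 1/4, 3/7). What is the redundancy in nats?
0.0241 nats

Redundancy measures how far a source is from maximum entropy:
R = H_max - H(X)

Maximum entropy for 3 symbols: H_max = log_e(3) = 1.0986 nats
Actual entropy: H(X) = 1.0745 nats
Redundancy: R = 1.0986 - 1.0745 = 0.0241 nats

This redundancy represents potential for compression: the source could be compressed by 0.0241 nats per symbol.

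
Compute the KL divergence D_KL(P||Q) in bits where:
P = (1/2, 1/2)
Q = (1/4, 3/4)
0.2075 bits

KL divergence: D_KL(P||Q) = Σ p(x) log(p(x)/q(x))

Computing term by term:
  x=0: 1/2 × log_2[(1/2)/(1/4)] = 1/2 × 1.0000 = 0.5000
  x=1: 1/2 × log_2[(1/2)/(3/4)] = 1/2 × -0.5850 = -0.2925

D_KL(P||Q) = 0.2075 bits

Note: KL divergence is always non-negative and equals 0 iff P = Q.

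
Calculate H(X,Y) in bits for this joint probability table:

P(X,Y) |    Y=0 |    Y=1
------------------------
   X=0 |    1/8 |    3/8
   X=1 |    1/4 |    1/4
1.9056 bits

Joint entropy is H(X,Y) = -Σ_{x,y} p(x,y) log p(x,y).

Summing over all non-zero entries:
H(X,Y) = -[1/8·log_2(1/8) + 3/8·log_2(3/8) + 1/4·log_2(1/4) + 1/4·log_2(1/4)]
H(X,Y) = 1.9056 bits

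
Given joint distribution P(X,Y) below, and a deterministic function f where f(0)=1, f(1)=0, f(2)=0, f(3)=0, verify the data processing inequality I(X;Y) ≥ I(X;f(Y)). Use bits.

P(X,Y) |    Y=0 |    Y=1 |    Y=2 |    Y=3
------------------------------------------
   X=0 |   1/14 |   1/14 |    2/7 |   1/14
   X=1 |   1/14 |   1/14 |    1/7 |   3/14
I(X;Y) = 0.0889, I(X;f(Y)) = 0.0000, inequality holds: 0.0889 ≥ 0.0000

Data Processing Inequality: For any Markov chain X → Y → Z, we have I(X;Y) ≥ I(X;Z).

Here Z = f(Y) is a deterministic function of Y, forming X → Y → Z.

Original I(X;Y) = 0.0889 bits

After applying f:
P(X,Z) where Z=f(Y):
- P(X,Z=0) = P(X,Y=1) + P(X,Y=2) + P(X,Y=3)
- P(X,Z=1) = P(X,Y=0)

I(X;Z) = I(X;f(Y)) = 0.0000 bits

Verification: 0.0889 ≥ 0.0000 ✓

Information cannot be created by processing; the function f can only lose information about X.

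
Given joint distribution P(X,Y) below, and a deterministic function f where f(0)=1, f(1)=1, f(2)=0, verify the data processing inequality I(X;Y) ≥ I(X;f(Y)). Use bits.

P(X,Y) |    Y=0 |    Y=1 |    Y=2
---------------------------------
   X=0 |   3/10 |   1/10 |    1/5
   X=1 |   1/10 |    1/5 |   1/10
I(X;Y) = 0.0955, I(X;f(Y)) = 0.0058, inequality holds: 0.0955 ≥ 0.0058

Data Processing Inequality: For any Markov chain X → Y → Z, we have I(X;Y) ≥ I(X;Z).

Here Z = f(Y) is a deterministic function of Y, forming X → Y → Z.

Original I(X;Y) = 0.0955 bits

After applying f:
P(X,Z) where Z=f(Y):
- P(X,Z=0) = P(X,Y=2)
- P(X,Z=1) = P(X,Y=0) + P(X,Y=1)

I(X;Z) = I(X;f(Y)) = 0.0058 bits

Verification: 0.0955 ≥ 0.0058 ✓

Information cannot be created by processing; the function f can only lose information about X.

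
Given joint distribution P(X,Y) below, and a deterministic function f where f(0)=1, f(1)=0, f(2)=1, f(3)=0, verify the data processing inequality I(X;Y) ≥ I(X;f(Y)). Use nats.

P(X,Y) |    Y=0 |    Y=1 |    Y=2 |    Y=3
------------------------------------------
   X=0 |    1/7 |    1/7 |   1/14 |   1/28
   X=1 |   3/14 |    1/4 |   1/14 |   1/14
I(X;Y) = 0.0049, I(X;f(Y)) = 0.0027, inequality holds: 0.0049 ≥ 0.0027

Data Processing Inequality: For any Markov chain X → Y → Z, we have I(X;Y) ≥ I(X;Z).

Here Z = f(Y) is a deterministic function of Y, forming X → Y → Z.

Original I(X;Y) = 0.0049 nats

After applying f:
P(X,Z) where Z=f(Y):
- P(X,Z=0) = P(X,Y=1) + P(X,Y=3)
- P(X,Z=1) = P(X,Y=0) + P(X,Y=2)

I(X;Z) = I(X;f(Y)) = 0.0027 nats

Verification: 0.0049 ≥ 0.0027 ✓

Information cannot be created by processing; the function f can only lose information about X.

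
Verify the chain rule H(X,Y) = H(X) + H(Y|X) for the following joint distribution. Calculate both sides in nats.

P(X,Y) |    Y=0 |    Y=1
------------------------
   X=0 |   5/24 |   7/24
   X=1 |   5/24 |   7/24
H(X,Y) = 1.3723, H(X) = 0.6931, H(Y|X) = 0.6792 (all in nats)

Chain rule: H(X,Y) = H(X) + H(Y|X)

Left side — joint entropy directly:
H(X,Y) = -Σ p(x,y) log p(x,y) = 1.3723 nats

Right side — compute H(Y|X) from the conditional distributions:
P(X) = (1/2, 1/2), so H(X) = 0.6931 nats
H(Y|X) = Σ_x P(X=x) · H(Y|X=x):
  P(Y|X=0) = (5/12, 7/12), H(Y|X=0) = 0.6792, weight P(X=0) = 1/2
  P(Y|X=1) = (5/12, 7/12), H(Y|X=1) = 0.6792, weight P(X=1) = 1/2
H(Y|X) = 0.6792 nats

H(X) + H(Y|X) = 0.6931 + 0.6792 = 1.3723 nats

Both sides equal 1.3723 nats. ✓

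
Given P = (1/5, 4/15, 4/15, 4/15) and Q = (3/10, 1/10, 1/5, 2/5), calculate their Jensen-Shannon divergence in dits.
0.0147 dits

Jensen-Shannon divergence is:
JSD(P||Q) = 0.5 × D_KL(P||M) + 0.5 × D_KL(Q||M)
where M = 0.5 × (P + Q) is the mixture distribution.

M = 0.5 × (1/5, 4/15, 4/15, 4/15) + 0.5 × (3/10, 1/10, 1/5, 2/5) = (1/4, 0.183333, 7/30, 1/3)

D_KL(P||M) = 0.0136 dits
D_KL(Q||M) = 0.0157 dits

JSD(P||Q) = 0.5 × 0.0136 + 0.5 × 0.0157 = 0.0147 dits

Unlike KL divergence, JSD is symmetric and bounded: 0 ≤ JSD ≤ log(2).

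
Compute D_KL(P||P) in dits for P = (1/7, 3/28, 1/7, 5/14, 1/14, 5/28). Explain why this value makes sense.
0.0000 dits

KL divergence satisfies the Gibbs inequality: D_KL(P||Q) ≥ 0 for all distributions P, Q.

D_KL(P||Q) = Σ p(x) log(p(x)/q(x))
Each term is p(x) × log_10(p(x)/p(x)) = p(x) × log_10(1) = 0, so the sum is 0.
D_KL(P||Q) = 0.0000 dits

When P = Q, the KL divergence is exactly 0, as there is no 'divergence' between identical distributions.

This non-negativity is a fundamental property: relative entropy cannot be negative because it measures how different Q is from P.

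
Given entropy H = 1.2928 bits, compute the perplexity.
2.4500

Perplexity is 2^H (or exp(H) for natural log).

H = 1.2928 bits
Perplexity = 2^1.2928 = 2.4500

Interpretation: The model's uncertainty is equivalent to choosing uniformly among 2.5 options.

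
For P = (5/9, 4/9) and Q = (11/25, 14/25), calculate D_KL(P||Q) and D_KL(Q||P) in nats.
D_KL(P||Q) = 0.0268, D_KL(Q||P) = 0.0268

KL divergence is not symmetric: D_KL(P||Q) ≠ D_KL(Q||P) in general.

D_KL(P||Q) = 0.0268 nats
D_KL(Q||P) = 0.0268 nats

In this case they happen to be equal (to 4 decimal places).

This asymmetry is why KL divergence is not a true distance metric.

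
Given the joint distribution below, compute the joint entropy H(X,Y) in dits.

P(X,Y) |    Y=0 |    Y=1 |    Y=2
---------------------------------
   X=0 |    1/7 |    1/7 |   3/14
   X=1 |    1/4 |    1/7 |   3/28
0.7600 dits

Joint entropy is H(X,Y) = -Σ_{x,y} p(x,y) log p(x,y).

Summing over all non-zero entries:
H(X,Y) = -[1/7·log_10(1/7) + 1/7·log_10(1/7) + 3/14·log_10(3/14) + 1/4·log_10(1/4) + 1/7·log_10(1/7) + 3/28·log_10(3/28)]
H(X,Y) = 0.7600 dits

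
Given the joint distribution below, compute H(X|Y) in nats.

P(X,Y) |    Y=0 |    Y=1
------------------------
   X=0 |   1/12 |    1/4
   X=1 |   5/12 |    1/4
0.5719 nats

Using the chain rule: H(X|Y) = H(X,Y) - H(Y)

First, compute H(X,Y) = 1.2650 nats

Marginal P(Y) = (1/2, 1/2)
H(Y) = 0.6931 nats

H(X|Y) = H(X,Y) - H(Y) = 1.2650 - 0.6931 = 0.5719 nats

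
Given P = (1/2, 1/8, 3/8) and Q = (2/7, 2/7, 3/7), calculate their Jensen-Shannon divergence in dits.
0.0138 dits

Jensen-Shannon divergence is:
JSD(P||Q) = 0.5 × D_KL(P||M) + 0.5 × D_KL(Q||M)
where M = 0.5 × (P + Q) is the mixture distribution.

M = 0.5 × (1/2, 1/8, 3/8) + 0.5 × (2/7, 2/7, 3/7) = (11/28, 0.205357, 0.401786)

D_KL(P||M) = 0.0142 dits
D_KL(Q||M) = 0.0135 dits

JSD(P||Q) = 0.5 × 0.0142 + 0.5 × 0.0135 = 0.0138 dits

Unlike KL divergence, JSD is symmetric and bounded: 0 ≤ JSD ≤ log(2).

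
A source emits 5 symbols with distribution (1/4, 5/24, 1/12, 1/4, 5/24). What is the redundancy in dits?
0.0242 dits

Redundancy measures how far a source is from maximum entropy:
R = H_max - H(X)

Maximum entropy for 5 symbols: H_max = log_10(5) = 0.6990 dits
Actual entropy: H(X) = 0.6748 dits
Redundancy: R = 0.6990 - 0.6748 = 0.0242 dits

This redundancy represents potential for compression: the source could be compressed by 0.0242 dits per symbol.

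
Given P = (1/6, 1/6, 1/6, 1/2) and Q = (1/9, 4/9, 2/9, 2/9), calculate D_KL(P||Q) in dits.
0.1136 dits

KL divergence: D_KL(P||Q) = Σ p(x) log(p(x)/q(x))

Computing term by term:
  x=0: 1/6 × log_10[(1/6)/(1/9)] = 1/6 × 0.1761 = 0.0293
  x=1: 1/6 × log_10[(1/6)/(4/9)] = 1/6 × -0.4260 = -0.0710
  x=2: 1/6 × log_10[(1/6)/(2/9)] = 1/6 × -0.1249 = -0.0208
  x=3: 1/2 × log_10[(1/2)/(2/9)] = 1/2 × 0.3522 = 0.1761

D_KL(P||Q) = 0.1136 dits

Note: KL divergence is always non-negative and equals 0 iff P = Q.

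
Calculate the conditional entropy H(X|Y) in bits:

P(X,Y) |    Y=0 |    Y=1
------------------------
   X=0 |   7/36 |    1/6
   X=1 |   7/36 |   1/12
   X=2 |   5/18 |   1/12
1.5421 bits

Using the chain rule: H(X|Y) = H(X,Y) - H(Y)

First, compute H(X,Y) = 2.4604 bits

Marginal P(Y) = (2/3, 1/3)
H(Y) = 0.9183 bits

H(X|Y) = H(X,Y) - H(Y) = 2.4604 - 0.9183 = 1.5421 bits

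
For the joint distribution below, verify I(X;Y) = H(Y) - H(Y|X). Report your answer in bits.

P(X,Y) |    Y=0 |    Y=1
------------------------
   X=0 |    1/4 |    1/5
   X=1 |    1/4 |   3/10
I(X;Y) = 0.0073 bits

Mutual information has multiple equivalent forms:
- I(X;Y) = H(X) - H(X|Y)
- I(X;Y) = H(Y) - H(Y|X)
- I(X;Y) = H(X) + H(Y) - H(X,Y)

Computing all quantities:
H(X) = 0.9928, H(Y) = 1.0000, H(X,Y) = 1.9855
H(X|Y) = 0.9855, H(Y|X) = 0.9927

Verification:
H(X) - H(X|Y) = 0.9928 - 0.9855 = 0.0073
H(Y) - H(Y|X) = 1.0000 - 0.9927 = 0.0073
H(X) + H(Y) - H(X,Y) = 0.9928 + 1.0000 - 1.9855 = 0.0073

All forms give I(X;Y) = 0.0073 bits. ✓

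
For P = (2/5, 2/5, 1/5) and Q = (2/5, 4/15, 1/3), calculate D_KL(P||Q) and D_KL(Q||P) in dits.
D_KL(P||Q) = 0.0261, D_KL(Q||P) = 0.0270

KL divergence is not symmetric: D_KL(P||Q) ≠ D_KL(Q||P) in general.

D_KL(P||Q) = 0.0261 dits
D_KL(Q||P) = 0.0270 dits

No, they are not equal!

This asymmetry is why KL divergence is not a true distance metric.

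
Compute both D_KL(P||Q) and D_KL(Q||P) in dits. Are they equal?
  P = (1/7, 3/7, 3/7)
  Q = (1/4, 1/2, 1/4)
D_KL(P||Q) = 0.0369, D_KL(Q||P) = 0.0357

KL divergence is not symmetric: D_KL(P||Q) ≠ D_KL(Q||P) in general.

D_KL(P||Q) = 0.0369 dits
D_KL(Q||P) = 0.0357 dits

No, they are not equal!

This asymmetry is why KL divergence is not a true distance metric.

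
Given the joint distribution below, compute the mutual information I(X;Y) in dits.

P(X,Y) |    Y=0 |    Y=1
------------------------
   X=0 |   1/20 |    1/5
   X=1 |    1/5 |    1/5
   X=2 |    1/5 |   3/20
0.0203 dits

Mutual information: I(X;Y) = H(X) + H(Y) - H(X,Y)

Marginals:
P(X) = (1/4, 2/5, 7/20), H(X) = 0.4693 dits
P(Y) = (9/20, 11/20), H(Y) = 0.2989 dits

Joint entropy: H(X,Y) = 0.7478 dits

I(X;Y) = 0.4693 + 0.2989 - 0.7478 = 0.0203 dits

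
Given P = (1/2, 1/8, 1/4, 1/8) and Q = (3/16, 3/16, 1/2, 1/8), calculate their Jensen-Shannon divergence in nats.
0.0612 nats

Jensen-Shannon divergence is:
JSD(P||Q) = 0.5 × D_KL(P||M) + 0.5 × D_KL(Q||M)
where M = 0.5 × (P + Q) is the mixture distribution.

M = 0.5 × (1/2, 1/8, 1/4, 1/8) + 0.5 × (3/16, 3/16, 1/2, 1/8) = (11/32, 5/32, 3/8, 1/8)

D_KL(P||M) = 0.0581 nats
D_KL(Q||M) = 0.0644 nats

JSD(P||Q) = 0.5 × 0.0581 + 0.5 × 0.0644 = 0.0612 nats

Unlike KL divergence, JSD is symmetric and bounded: 0 ≤ JSD ≤ log(2).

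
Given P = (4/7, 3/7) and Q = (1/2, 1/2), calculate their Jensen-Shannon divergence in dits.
0.0011 dits

Jensen-Shannon divergence is:
JSD(P||Q) = 0.5 × D_KL(P||M) + 0.5 × D_KL(Q||M)
where M = 0.5 × (P + Q) is the mixture distribution.

M = 0.5 × (4/7, 3/7) + 0.5 × (1/2, 1/2) = (15/28, 13/28)

D_KL(P||M) = 0.0011 dits
D_KL(Q||M) = 0.0011 dits

JSD(P||Q) = 0.5 × 0.0011 + 0.5 × 0.0011 = 0.0011 dits

Unlike KL divergence, JSD is symmetric and bounded: 0 ≤ JSD ≤ log(2).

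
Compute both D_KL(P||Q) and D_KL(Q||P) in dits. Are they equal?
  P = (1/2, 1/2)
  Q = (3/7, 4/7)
D_KL(P||Q) = 0.0045, D_KL(Q||P) = 0.0044

KL divergence is not symmetric: D_KL(P||Q) ≠ D_KL(Q||P) in general.

D_KL(P||Q) = 0.0045 dits
D_KL(Q||P) = 0.0044 dits

No, they are not equal!

This asymmetry is why KL divergence is not a true distance metric.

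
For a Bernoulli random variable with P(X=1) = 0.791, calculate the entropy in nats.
0.5126 nats

The binary entropy function is:
H(p) = -p log(p) - (1-p) log(1-p)

H(0.791) = -0.791 × log_e(0.791) - 0.209 × log_e(0.209)
H(0.791) = 0.5126 nats

Note: Binary entropy is maximized at p=0.5 (H=1 bit) and minimized at p=0 or p=1 (H=0).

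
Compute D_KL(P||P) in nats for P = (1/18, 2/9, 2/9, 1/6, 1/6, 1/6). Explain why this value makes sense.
0.0000 nats

KL divergence satisfies the Gibbs inequality: D_KL(P||Q) ≥ 0 for all distributions P, Q.

D_KL(P||Q) = Σ p(x) log(p(x)/q(x))
Each term is p(x) × log_e(p(x)/p(x)) = p(x) × log_e(1) = 0, so the sum is 0.
D_KL(P||Q) = 0.0000 nats

When P = Q, the KL divergence is exactly 0, as there is no 'divergence' between identical distributions.

This non-negativity is a fundamental property: relative entropy cannot be negative because it measures how different Q is from P.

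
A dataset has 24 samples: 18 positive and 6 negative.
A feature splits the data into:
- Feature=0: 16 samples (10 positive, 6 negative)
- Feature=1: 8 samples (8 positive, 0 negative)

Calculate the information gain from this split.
0.1750 bits

Information Gain = H(Y) - H(Y|Feature)

Before split:
P(positive) = 18/24 = 0.7500
H(Y) = 0.8113 bits

After split:
Feature=0: H = 0.9544 bits (weight = 16/24)
Feature=1: H = 0.0000 bits (weight = 8/24)
H(Y|Feature) = (16/24)×0.9544 + (8/24)×0.0000 = 0.6363 bits

Information Gain = 0.8113 - 0.6363 = 0.1750 bits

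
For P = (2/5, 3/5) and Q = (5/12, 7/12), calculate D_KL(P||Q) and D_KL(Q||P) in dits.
D_KL(P||Q) = 0.0002, D_KL(Q||P) = 0.0003

KL divergence is not symmetric: D_KL(P||Q) ≠ D_KL(Q||P) in general.

D_KL(P||Q) = 0.0002 dits
D_KL(Q||P) = 0.0003 dits

No, they are not equal!

This asymmetry is why KL divergence is not a true distance metric.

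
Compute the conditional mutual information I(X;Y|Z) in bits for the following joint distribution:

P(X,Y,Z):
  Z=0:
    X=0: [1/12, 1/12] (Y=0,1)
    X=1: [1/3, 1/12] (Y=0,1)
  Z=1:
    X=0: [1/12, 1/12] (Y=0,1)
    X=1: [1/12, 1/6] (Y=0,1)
0.0443 bits

Conditional mutual information: I(X;Y|Z) = H(X|Z) + H(Y|Z) - H(X,Y|Z)

H(Z) = 0.9799
H(X,Z) = 1.8879 → H(X|Z) = 0.9080
H(Y,Z) = 1.8879 → H(Y|Z) = 0.9080
H(X,Y,Z) = 2.7516 → H(X,Y|Z) = 1.7718

I(X;Y|Z) = 0.9080 + 0.9080 - 1.7718 = 0.0443 bits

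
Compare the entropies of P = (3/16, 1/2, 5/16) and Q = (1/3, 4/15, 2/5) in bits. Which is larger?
Q

Computing entropies in bits:
H(P) = 1.4772
H(Q) = 1.5656

Distribution Q has higher entropy.

Intuition: The distribution closer to uniform (more spread out) has higher entropy.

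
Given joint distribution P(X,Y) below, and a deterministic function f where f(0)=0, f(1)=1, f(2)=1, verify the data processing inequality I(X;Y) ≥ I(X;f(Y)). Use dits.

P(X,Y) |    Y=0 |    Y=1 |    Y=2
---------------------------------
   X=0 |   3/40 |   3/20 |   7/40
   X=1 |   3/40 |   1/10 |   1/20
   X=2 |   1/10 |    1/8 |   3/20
I(X;Y) = 0.0083, I(X;f(Y)) = 0.0037, inequality holds: 0.0083 ≥ 0.0037

Data Processing Inequality: For any Markov chain X → Y → Z, we have I(X;Y) ≥ I(X;Z).

Here Z = f(Y) is a deterministic function of Y, forming X → Y → Z.

Original I(X;Y) = 0.0083 dits

After applying f:
P(X,Z) where Z=f(Y):
- P(X,Z=0) = P(X,Y=0)
- P(X,Z=1) = P(X,Y=1) + P(X,Y=2)

I(X;Z) = I(X;f(Y)) = 0.0037 dits

Verification: 0.0083 ≥ 0.0037 ✓

Information cannot be created by processing; the function f can only lose information about X.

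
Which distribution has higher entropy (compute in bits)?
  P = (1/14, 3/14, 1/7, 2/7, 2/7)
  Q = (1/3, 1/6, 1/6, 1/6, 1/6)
Q

Computing entropies in bits:
H(P) = 2.1820
H(Q) = 2.2516

Distribution Q has higher entropy.

Intuition: The distribution closer to uniform (more spread out) has higher entropy.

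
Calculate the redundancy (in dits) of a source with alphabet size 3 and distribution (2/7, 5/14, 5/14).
0.0023 dits

Redundancy measures how far a source is from maximum entropy:
R = H_max - H(X)

Maximum entropy for 3 symbols: H_max = log_10(3) = 0.4771 dits
Actual entropy: H(X) = 0.4748 dits
Redundancy: R = 0.4771 - 0.4748 = 0.0023 dits

This redundancy represents potential for compression: the source could be compressed by 0.0023 dits per symbol.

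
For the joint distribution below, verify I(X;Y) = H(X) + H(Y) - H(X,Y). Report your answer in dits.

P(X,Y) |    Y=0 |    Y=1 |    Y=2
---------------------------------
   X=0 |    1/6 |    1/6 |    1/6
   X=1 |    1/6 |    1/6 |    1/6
I(X;Y) = 0.0000 dits

Mutual information has multiple equivalent forms:
- I(X;Y) = H(X) - H(X|Y)
- I(X;Y) = H(Y) - H(Y|X)
- I(X;Y) = H(X) + H(Y) - H(X,Y)

Computing all quantities:
H(X) = 0.3010, H(Y) = 0.4771, H(X,Y) = 0.7782
H(X|Y) = 0.3010, H(Y|X) = 0.4771

Verification:
H(X) - H(X|Y) = 0.3010 - 0.3010 = 0.0000
H(Y) - H(Y|X) = 0.4771 - 0.4771 = 0.0000
H(X) + H(Y) - H(X,Y) = 0.3010 + 0.4771 - 0.7782 = 0.0000

All forms give I(X;Y) = 0.0000 dits. ✓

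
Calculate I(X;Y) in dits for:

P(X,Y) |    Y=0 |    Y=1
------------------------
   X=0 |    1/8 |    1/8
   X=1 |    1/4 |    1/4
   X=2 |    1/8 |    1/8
0.0000 dits

Mutual information: I(X;Y) = H(X) + H(Y) - H(X,Y)

Marginals:
P(X) = (1/4, 1/2, 1/4), H(X) = 0.4515 dits
P(Y) = (1/2, 1/2), H(Y) = 0.3010 dits

Joint entropy: H(X,Y) = 0.7526 dits

I(X;Y) = 0.4515 + 0.3010 - 0.7526 = 0.0000 dits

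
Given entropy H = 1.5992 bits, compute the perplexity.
3.0298

Perplexity is 2^H (or exp(H) for natural log).

H = 1.5992 bits
Perplexity = 2^1.5992 = 3.0298

Interpretation: The model's uncertainty is equivalent to choosing uniformly among 3.0 options.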